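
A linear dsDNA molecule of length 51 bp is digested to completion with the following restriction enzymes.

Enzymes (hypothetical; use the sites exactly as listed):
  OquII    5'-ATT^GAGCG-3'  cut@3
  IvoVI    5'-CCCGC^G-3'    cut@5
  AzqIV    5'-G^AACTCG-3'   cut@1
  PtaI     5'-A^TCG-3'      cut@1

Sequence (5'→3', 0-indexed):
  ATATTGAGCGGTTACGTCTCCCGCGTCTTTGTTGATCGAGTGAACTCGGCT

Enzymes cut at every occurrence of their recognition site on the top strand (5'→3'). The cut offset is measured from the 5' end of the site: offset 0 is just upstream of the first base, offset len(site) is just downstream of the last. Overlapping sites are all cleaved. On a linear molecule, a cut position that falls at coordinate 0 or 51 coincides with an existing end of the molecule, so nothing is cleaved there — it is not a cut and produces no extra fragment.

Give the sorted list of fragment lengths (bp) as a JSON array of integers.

[5,7,9,11,19]

Site scan:
  OquII ATTGAGCG/3: at [2] ⇒ [5]
  IvoVI CCCGCG/5: at [19] ⇒ [24]
  AzqIV GAACTCG/1: at [41] ⇒ [42]
  PtaI ATCG/1: at [34] ⇒ [35]

All cut coordinates (distinct, sorted): [5, 24, 35, 42]

Fragments:
  [0,5): 5 bp
  [5,24): 19 bp
  [24,35): 11 bp
  [35,42): 7 bp
  [42,51): 9 bp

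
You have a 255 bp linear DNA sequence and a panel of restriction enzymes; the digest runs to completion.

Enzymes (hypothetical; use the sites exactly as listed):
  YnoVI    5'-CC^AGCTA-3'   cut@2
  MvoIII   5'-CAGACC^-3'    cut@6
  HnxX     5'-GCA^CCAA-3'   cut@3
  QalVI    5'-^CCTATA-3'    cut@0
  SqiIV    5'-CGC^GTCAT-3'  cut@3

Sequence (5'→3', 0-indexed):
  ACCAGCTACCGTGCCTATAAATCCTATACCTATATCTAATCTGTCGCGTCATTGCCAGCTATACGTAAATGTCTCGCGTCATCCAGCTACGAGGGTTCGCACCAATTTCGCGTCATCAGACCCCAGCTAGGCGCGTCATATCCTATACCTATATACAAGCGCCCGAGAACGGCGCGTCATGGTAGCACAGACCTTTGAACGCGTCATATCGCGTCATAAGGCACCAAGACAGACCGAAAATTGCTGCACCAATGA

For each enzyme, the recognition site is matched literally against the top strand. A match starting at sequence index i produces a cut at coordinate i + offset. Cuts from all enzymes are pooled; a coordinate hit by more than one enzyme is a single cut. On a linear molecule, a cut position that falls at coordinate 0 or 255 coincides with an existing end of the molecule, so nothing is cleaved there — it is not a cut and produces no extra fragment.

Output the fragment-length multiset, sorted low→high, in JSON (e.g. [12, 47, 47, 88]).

Per-enzyme occurrences:
  YnoVI (CCAGCTA, off=2): starts [1, 54, 82, 122] → cuts [3, 56, 84, 124]
  MvoIII (CAGACC, off=6): starts [116, 187, 229] → cuts [122, 193, 235]
  HnxX (GCACCAA, off=3): starts [98, 220, 245] → cuts [101, 223, 248]
  QalVI (CCTATA, off=0): starts [13, 22, 28, 141, 147] → cuts [13, 22, 28, 141, 147]
  SqiIV (CGCGTCAT, off=3): starts [44, 74, 108, 131, 172, 199, 209] → cuts [47, 77, 111, 134, 175, 202, 212]

Pooled cuts: [3, 13, 22, 28, 47, 56, 77, 84, 101, 111, 122, 124, 134, 141, 147, 175, 193, 202, 212, 223, 235, 248]

Fragments:
  [0,3): 3 bp
  [3,13): 10 bp
  [13,22): 9 bp
  [22,28): 6 bp
  [28,47): 19 bp
  [47,56): 9 bp
  [56,77): 21 bp
  [77,84): 7 bp
  [84,101): 17 bp
  [101,111): 10 bp
  [111,122): 11 bp
  [122,124): 2 bp
  [124,134): 10 bp
  [134,141): 7 bp
  [141,147): 6 bp
  [147,175): 28 bp
  [175,193): 18 bp
  [193,202): 9 bp
  [202,212): 10 bp
  [212,223): 11 bp
  [223,235): 12 bp
  [235,248): 13 bp
  [248,255): 7 bp

[2,3,6,6,7,7,7,9,9,9,10,10,10,10,11,11,12,13,17,18,19,21,28]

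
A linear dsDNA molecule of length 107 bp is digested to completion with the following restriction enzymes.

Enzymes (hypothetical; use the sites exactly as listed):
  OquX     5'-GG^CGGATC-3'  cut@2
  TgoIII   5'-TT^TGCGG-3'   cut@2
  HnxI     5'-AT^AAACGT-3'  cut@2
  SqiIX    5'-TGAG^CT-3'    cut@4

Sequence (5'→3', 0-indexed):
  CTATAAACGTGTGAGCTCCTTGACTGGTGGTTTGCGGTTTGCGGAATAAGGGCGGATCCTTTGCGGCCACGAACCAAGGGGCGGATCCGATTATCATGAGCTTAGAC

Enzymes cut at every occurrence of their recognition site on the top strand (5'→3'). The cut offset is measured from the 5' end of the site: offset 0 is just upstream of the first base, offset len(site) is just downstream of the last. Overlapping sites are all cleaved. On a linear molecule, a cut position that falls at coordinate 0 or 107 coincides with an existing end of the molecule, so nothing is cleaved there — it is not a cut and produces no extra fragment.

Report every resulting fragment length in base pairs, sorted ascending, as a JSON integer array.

[4,7,7,9,11,13,17,19,20]

Per-enzyme occurrences:
  OquX GGCGGATC/2: at [50, 79] ⇒ [52, 81]
  TgoIII TTTGCGG/2: at [30, 37, 59] ⇒ [32, 39, 61]
  HnxI ATAAACGT/2: at [2] ⇒ [4]
  SqiIX TGAGCT/4: at [11, 96] ⇒ [15, 100]

All cut coordinates (distinct, sorted): [4, 15, 32, 39, 52, 61, 81, 100]

Fragment lengths:
  [0,4): 4 bp
  [4,15): 11 bp
  [15,32): 17 bp
  [32,39): 7 bp
  [39,52): 13 bp
  [52,61): 9 bp
  [61,81): 20 bp
  [81,100): 19 bp
  [100,107): 7 bp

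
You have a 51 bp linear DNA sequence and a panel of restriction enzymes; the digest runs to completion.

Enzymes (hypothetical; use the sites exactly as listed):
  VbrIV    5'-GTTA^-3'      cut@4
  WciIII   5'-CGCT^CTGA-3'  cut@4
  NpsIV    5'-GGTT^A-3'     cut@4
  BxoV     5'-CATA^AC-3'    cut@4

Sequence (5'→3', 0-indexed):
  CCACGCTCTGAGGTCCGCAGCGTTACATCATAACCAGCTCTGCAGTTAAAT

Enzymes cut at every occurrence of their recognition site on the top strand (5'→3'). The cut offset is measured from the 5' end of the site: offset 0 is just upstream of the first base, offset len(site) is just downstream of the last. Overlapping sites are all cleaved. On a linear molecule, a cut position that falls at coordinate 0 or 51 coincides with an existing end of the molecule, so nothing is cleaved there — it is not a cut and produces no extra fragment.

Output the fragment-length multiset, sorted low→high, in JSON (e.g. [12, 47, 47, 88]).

[3,7,7,16,18]

Per-enzyme occurrences:
  VbrIV (GTTA, off=4): starts [21, 44] → cuts [25, 48]
  WciIII (CGCTCTGA, off=4): starts [3] → cuts [7]
  NpsIV (GGTTA, off=4): no sites
  BxoV (CATAAC, off=4): starts [28] → cuts [32]

All cut coordinates (distinct, sorted): [7, 25, 32, 48]

Fragments:
  [0,7): 7 bp
  [7,25): 18 bp
  [25,32): 7 bp
  [32,48): 16 bp
  [48,51): 3 bp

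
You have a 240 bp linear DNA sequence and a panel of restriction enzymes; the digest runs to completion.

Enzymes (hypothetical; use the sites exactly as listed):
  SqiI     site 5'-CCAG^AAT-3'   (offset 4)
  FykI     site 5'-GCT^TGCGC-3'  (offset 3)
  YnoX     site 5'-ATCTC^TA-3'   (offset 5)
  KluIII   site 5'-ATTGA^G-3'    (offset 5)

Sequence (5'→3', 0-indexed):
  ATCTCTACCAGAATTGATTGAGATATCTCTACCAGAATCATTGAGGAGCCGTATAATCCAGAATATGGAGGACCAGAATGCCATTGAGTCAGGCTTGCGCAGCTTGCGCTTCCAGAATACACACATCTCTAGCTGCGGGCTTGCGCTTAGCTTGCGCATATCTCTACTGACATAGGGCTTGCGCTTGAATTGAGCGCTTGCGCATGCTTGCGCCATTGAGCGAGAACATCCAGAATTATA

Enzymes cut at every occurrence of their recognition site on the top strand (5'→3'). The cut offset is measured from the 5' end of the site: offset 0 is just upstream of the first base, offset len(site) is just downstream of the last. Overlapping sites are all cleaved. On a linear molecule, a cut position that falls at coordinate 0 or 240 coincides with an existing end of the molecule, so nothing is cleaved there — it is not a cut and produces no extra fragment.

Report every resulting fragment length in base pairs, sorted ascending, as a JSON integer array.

Site scan:
  SqiI (CCAGAAT, off=4): starts [7, 31, 57, 72, 111, 229] → cuts [11, 35, 61, 76, 115, 233]
  FykI (GCTTGCGC, off=3): starts [92, 101, 138, 149, 176, 195, 205] → cuts [95, 104, 141, 152, 179, 198, 208]
  YnoX (ATCTCTA, off=5): starts [0, 24, 124, 159] → cuts [5, 29, 129, 164]
  KluIII (ATTGAG, off=5): starts [16, 39, 82, 188, 214] → cuts [21, 44, 87, 193, 219]

Pooled cuts: [5, 11, 21, 29, 35, 44, 61, 76, 87, 95, 104, 115, 129, 141, 152, 164, 179, 193, 198, 208, 219, 233]

Fragment lengths:
  [0,5): 5 bp
  [5,11): 6 bp
  [11,21): 10 bp
  [21,29): 8 bp
  [29,35): 6 bp
  [35,44): 9 bp
  [44,61): 17 bp
  [61,76): 15 bp
  [76,87): 11 bp
  [87,95): 8 bp
  [95,104): 9 bp
  [104,115): 11 bp
  [115,129): 14 bp
  [129,141): 12 bp
  [141,152): 11 bp
  [152,164): 12 bp
  [164,179): 15 bp
  [179,193): 14 bp
  [193,198): 5 bp
  [198,208): 10 bp
  [208,219): 11 bp
  [219,233): 14 bp
  [233,240): 7 bp

[5,5,6,6,7,8,8,9,9,10,10,11,11,11,11,12,12,14,14,14,15,15,17]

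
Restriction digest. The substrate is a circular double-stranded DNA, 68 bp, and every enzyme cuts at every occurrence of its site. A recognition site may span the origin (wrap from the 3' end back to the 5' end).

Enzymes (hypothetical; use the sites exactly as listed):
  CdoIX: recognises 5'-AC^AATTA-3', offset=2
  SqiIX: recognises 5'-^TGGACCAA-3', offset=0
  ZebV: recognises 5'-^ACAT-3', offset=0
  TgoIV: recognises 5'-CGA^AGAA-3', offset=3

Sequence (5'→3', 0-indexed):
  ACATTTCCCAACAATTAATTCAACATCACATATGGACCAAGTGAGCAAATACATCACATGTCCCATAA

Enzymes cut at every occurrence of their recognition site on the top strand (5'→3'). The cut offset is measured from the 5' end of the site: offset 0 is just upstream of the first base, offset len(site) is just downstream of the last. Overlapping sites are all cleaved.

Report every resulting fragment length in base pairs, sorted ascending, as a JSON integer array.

[5,5,5,10,12,13,18]

Per-enzyme occurrences:
  CdoIX (ACAATTA, off=2): starts [10] → cuts [12]
  SqiIX (TGGACCAA, off=0): starts [32] → cuts [32]
  ZebV (ACAT, off=0): starts [0, 22, 27, 50, 55] → cuts [0, 22, 27, 50, 55]
  TgoIV (CGAAGAA, off=3): no sites

All cut coordinates (distinct, sorted): [0, 12, 22, 27, 32, 50, 55]

Fragment lengths:
  0→12: 12 bp
  12→22: 10 bp
  22→27: 5 bp
  27→32: 5 bp
  32→50: 18 bp
  50→55: 5 bp
  55→0 (wrap): 68-55+0 = 13 bp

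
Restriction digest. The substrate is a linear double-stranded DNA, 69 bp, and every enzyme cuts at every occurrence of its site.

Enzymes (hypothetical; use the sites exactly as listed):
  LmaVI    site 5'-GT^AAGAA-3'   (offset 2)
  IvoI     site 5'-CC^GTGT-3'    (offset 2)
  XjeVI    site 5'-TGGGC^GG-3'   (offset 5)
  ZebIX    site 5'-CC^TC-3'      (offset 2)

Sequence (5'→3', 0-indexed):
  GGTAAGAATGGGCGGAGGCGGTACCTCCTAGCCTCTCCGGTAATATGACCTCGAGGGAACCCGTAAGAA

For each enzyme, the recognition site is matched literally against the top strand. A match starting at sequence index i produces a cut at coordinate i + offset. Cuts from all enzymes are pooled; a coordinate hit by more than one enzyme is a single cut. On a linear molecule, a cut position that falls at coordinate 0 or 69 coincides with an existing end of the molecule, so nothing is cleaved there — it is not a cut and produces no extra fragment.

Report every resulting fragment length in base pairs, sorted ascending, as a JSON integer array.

[3,5,8,10,12,14,17]

Per-enzyme occurrences:
  LmaVI GTAAGAA/2: at [1, 62] ⇒ [3, 64]
  IvoI (CCGTGT, off=2): no sites
  XjeVI TGGGCGG/5: at [8] ⇒ [13]
  ZebIX CCTC/2: at [23, 31, 48] ⇒ [25, 33, 50]

All cut coordinates (distinct, sorted): [3, 13, 25, 33, 50, 64]

Fragments:
  [0,3): 3 bp
  [3,13): 10 bp
  [13,25): 12 bp
  [25,33): 8 bp
  [33,50): 17 bp
  [50,64): 14 bp
  [64,69): 5 bp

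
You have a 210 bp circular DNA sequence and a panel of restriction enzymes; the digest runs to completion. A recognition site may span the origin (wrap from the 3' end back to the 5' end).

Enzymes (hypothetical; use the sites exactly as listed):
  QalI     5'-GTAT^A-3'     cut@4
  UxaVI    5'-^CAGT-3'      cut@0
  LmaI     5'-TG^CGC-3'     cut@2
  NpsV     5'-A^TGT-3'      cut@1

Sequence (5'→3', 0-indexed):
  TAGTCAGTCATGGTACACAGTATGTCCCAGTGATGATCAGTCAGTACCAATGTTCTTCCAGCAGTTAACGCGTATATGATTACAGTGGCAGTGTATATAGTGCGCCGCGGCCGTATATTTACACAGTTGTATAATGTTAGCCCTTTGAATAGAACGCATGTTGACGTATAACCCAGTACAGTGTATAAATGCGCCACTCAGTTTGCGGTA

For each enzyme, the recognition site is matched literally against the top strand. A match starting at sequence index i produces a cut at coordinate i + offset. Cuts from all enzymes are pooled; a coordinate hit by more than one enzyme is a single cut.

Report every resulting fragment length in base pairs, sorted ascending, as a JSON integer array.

[2,3,4,4,5,5,5,5,6,6,7,7,7,8,8,9,9,10,11,11,13,13,14,14,24]

Site scan:
  QalI GTATA/4: at [71, 92, 112, 128, 165, 182, 207] ⇒ [1, 75, 96, 116, 132, 169, 186]
  UxaVI CAGT/0: at [4, 17, 27, 37, 41, 61, 82, 88, 123, 173, 178, 198] ⇒ [4, 17, 27, 37, 41, 61, 82, 88, 123, 173, 178, 198]
  LmaI TGCGC/2: at [100, 189] ⇒ [102, 191]
  NpsV ATGT/1: at [21, 49, 133, 157] ⇒ [22, 50, 134, 158]

Pooled cuts: [1, 4, 17, 22, 27, 37, 41, 50, 61, 75, 82, 88, 96, 102, 116, 123, 132, 134, 158, 169, 173, 178, 186, 191, 198]

Fragment lengths:
  1→4: 3 bp
  4→17: 13 bp
  17→22: 5 bp
  22→27: 5 bp
  27→37: 10 bp
  37→41: 4 bp
  41→50: 9 bp
  50→61: 11 bp
  61→75: 14 bp
  75→82: 7 bp
  82→88: 6 bp
  88→96: 8 bp
  96→102: 6 bp
  102→116: 14 bp
  116→123: 7 bp
  123→132: 9 bp
  132→134: 2 bp
  134→158: 24 bp
  158→169: 11 bp
  169→173: 4 bp
  173→178: 5 bp
  178→186: 8 bp
  186→191: 5 bp
  191→198: 7 bp
  198→1 (wrap): 210-198+1 = 13 bp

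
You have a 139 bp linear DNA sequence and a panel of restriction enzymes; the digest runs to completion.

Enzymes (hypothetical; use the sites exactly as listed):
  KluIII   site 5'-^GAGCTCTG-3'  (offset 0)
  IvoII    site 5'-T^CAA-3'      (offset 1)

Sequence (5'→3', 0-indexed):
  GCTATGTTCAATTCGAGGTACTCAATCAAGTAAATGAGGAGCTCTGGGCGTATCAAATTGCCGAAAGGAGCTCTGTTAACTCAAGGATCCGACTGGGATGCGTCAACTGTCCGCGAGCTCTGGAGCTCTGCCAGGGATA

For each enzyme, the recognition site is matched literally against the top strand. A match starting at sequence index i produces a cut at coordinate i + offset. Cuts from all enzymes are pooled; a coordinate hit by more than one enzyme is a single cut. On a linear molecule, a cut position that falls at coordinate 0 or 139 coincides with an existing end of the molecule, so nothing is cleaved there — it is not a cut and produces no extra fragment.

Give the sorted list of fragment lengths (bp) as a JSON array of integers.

Scan for sites:
  KluIII GAGCTCTG/0: at [38, 67, 114, 122] ⇒ [38, 67, 114, 122]
  IvoII TCAA/1: at [7, 21, 25, 52, 80, 102] ⇒ [8, 22, 26, 53, 81, 103]

Pooled cuts: [8, 22, 26, 38, 53, 67, 81, 103, 114, 122]

Fragment lengths:
  [0,8): 8 bp
  [8,22): 14 bp
  [22,26): 4 bp
  [26,38): 12 bp
  [38,53): 15 bp
  [53,67): 14 bp
  [67,81): 14 bp
  [81,103): 22 bp
  [103,114): 11 bp
  [114,122): 8 bp
  [122,139): 17 bp

[4,8,8,11,12,14,14,14,15,17,22]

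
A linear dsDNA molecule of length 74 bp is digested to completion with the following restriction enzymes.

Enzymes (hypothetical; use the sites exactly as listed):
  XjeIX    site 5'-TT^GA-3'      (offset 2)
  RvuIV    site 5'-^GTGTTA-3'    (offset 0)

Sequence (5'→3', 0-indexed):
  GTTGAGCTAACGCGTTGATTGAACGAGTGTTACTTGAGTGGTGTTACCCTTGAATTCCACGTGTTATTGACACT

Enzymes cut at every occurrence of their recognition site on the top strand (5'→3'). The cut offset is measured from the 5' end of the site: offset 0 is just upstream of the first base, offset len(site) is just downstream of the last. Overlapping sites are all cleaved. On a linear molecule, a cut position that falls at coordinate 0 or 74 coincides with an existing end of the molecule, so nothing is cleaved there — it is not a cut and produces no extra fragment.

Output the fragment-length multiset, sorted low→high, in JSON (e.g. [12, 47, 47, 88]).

[3,4,5,6,6,8,9,9,11,13]

Per-enzyme occurrences:
  XjeIX TTGA/2: at [1, 14, 18, 33, 49, 66] ⇒ [3, 16, 20, 35, 51, 68]
  RvuIV GTGTTA/0: at [26, 40, 60] ⇒ [26, 40, 60]

All cut coordinates (distinct, sorted): [3, 16, 20, 26, 35, 40, 51, 60, 68]

Fragments:
  [0,3): 3 bp
  [3,16): 13 bp
  [16,20): 4 bp
  [20,26): 6 bp
  [26,35): 9 bp
  [35,40): 5 bp
  [40,51): 11 bp
  [51,60): 9 bp
  [60,68): 8 bp
  [68,74): 6 bp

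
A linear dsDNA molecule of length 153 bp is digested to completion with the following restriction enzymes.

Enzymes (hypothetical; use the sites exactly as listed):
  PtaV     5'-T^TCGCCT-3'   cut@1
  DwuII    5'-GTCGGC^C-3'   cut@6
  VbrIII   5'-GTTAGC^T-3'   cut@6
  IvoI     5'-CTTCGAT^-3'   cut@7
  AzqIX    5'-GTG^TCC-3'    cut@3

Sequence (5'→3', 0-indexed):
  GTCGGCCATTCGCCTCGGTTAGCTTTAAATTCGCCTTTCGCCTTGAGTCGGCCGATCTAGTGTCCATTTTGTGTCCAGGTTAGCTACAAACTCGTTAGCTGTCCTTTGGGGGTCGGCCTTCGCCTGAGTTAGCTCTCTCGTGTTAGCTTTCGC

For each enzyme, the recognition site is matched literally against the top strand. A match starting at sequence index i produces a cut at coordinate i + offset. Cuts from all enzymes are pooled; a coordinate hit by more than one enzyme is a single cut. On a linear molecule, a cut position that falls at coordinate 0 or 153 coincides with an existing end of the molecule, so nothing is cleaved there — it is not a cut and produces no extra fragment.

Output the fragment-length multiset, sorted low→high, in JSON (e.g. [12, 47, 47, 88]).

[2,3,6,6,7,7,10,11,11,14,14,14,15,15,18]

Site scan:
  PtaV TTCGCCT/1: at [8, 29, 36, 118] ⇒ [9, 30, 37, 119]
  DwuII GTCGGCC/6: at [0, 46, 111] ⇒ [6, 52, 117]
  VbrIII GTTAGCT/6: at [17, 78, 93, 127, 141] ⇒ [23, 84, 99, 133, 147]
  IvoI (CTTCGAT, off=7): no sites
  AzqIX GTGTCC/3: at [59, 70] ⇒ [62, 73]

All cut coordinates (distinct, sorted): [6, 9, 23, 30, 37, 52, 62, 73, 84, 99, 117, 119, 133, 147]

Fragment lengths:
  [0,6): 6 bp
  [6,9): 3 bp
  [9,23): 14 bp
  [23,30): 7 bp
  [30,37): 7 bp
  [37,52): 15 bp
  [52,62): 10 bp
  [62,73): 11 bp
  [73,84): 11 bp
  [84,99): 15 bp
  [99,117): 18 bp
  [117,119): 2 bp
  [119,133): 14 bp
  [133,147): 14 bp
  [147,153): 6 bp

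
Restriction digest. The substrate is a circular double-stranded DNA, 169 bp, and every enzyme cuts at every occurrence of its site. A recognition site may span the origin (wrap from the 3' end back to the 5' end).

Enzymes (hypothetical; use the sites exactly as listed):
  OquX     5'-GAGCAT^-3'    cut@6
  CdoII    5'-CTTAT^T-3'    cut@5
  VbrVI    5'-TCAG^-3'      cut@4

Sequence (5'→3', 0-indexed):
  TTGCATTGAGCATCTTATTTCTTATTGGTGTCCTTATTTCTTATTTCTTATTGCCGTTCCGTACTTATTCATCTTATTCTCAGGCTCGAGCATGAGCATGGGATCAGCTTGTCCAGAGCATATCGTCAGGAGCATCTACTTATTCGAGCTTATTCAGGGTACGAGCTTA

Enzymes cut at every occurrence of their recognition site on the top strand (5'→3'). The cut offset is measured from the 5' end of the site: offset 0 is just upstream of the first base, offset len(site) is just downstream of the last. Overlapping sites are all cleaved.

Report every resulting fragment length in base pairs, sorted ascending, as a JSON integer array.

Scan for sites:
  OquX (GAGCAT, off=6): starts [7, 87, 93, 115, 129] → cuts [13, 93, 99, 121, 135]
  CdoII (CTTATT, off=5): starts [13, 20, 32, 39, 46, 63, 72, 138, 148, 165] → cuts [1, 18, 25, 37, 44, 51, 68, 77, 143, 153]
  VbrVI (TCAG, off=4): starts [79, 103, 125, 153] → cuts [83, 107, 129, 157]

All cut coordinates (distinct, sorted): [1, 13, 18, 25, 37, 44, 51, 68, 77, 83, 93, 99, 107, 121, 129, 135, 143, 153, 157]

Fragments:
  1→13: 12 bp
  13→18: 5 bp
  18→25: 7 bp
  25→37: 12 bp
  37→44: 7 bp
  44→51: 7 bp
  51→68: 17 bp
  68→77: 9 bp
  77→83: 6 bp
  83→93: 10 bp
  93→99: 6 bp
  99→107: 8 bp
  107→121: 14 bp
  121→129: 8 bp
  129→135: 6 bp
  135→143: 8 bp
  143→153: 10 bp
  153→157: 4 bp
  157→1 (wrap): 169-157+1 = 13 bp

[4,5,6,6,6,7,7,7,8,8,8,9,10,10,12,12,13,14,17]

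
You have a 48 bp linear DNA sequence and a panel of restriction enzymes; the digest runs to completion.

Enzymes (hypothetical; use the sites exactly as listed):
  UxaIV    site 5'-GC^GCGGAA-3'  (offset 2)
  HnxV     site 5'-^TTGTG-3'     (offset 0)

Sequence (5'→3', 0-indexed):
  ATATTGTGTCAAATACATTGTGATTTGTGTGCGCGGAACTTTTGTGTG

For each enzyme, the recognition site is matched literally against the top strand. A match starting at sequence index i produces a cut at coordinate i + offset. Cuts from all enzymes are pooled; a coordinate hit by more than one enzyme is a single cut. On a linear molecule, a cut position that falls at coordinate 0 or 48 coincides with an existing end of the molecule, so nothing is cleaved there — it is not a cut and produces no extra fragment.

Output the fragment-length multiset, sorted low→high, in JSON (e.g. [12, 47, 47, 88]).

[3,7,7,8,9,14]

Scan for sites:
  UxaIV GCGCGGAA/2: at [30] ⇒ [32]
  HnxV TTGTG/0: at [3, 17, 24, 41] ⇒ [3, 17, 24, 41]

All cut coordinates (distinct, sorted): [3, 17, 24, 32, 41]

Fragments:
  [0,3): 3 bp
  [3,17): 14 bp
  [17,24): 7 bp
  [24,32): 8 bp
  [32,41): 9 bp
  [41,48): 7 bp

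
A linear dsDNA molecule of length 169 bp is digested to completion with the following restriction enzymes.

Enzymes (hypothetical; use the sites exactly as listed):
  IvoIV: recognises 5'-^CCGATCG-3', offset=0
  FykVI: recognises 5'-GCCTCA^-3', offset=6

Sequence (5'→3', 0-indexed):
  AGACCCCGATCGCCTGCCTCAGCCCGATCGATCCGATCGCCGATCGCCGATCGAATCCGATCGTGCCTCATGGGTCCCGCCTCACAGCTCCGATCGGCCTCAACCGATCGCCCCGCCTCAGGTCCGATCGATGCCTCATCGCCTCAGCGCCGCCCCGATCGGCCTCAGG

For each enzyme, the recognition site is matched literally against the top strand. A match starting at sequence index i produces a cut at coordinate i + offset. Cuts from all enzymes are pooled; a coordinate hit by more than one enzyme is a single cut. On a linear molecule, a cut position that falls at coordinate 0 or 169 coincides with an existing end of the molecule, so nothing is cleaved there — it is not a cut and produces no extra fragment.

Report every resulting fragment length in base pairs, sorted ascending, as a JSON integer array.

[1,2,2,3,5,5,7,7,8,8,9,10,13,13,14,14,15,16,17]

Per-enzyme occurrences:
  IvoIV (CCGATCG, off=0): starts [5, 23, 32, 39, 46, 56, 89, 103, 123, 154] → cuts [5, 23, 32, 39, 46, 56, 89, 103, 123, 154]
  FykVI (GCCTCA, off=6): starts [15, 64, 78, 96, 114, 132, 140, 161] → cuts [21, 70, 84, 102, 120, 138, 146, 167]

Pooled cuts: [5, 21, 23, 32, 39, 46, 56, 70, 84, 89, 102, 103, 120, 123, 138, 146, 154, 167]

Fragments:
  [0,5): 5 bp
  [5,21): 16 bp
  [21,23): 2 bp
  [23,32): 9 bp
  [32,39): 7 bp
  [39,46): 7 bp
  [46,56): 10 bp
  [56,70): 14 bp
  [70,84): 14 bp
  [84,89): 5 bp
  [89,102): 13 bp
  [102,103): 1 bp
  [103,120): 17 bp
  [120,123): 3 bp
  [123,138): 15 bp
  [138,146): 8 bp
  [146,154): 8 bp
  [154,167): 13 bp
  [167,169): 2 bp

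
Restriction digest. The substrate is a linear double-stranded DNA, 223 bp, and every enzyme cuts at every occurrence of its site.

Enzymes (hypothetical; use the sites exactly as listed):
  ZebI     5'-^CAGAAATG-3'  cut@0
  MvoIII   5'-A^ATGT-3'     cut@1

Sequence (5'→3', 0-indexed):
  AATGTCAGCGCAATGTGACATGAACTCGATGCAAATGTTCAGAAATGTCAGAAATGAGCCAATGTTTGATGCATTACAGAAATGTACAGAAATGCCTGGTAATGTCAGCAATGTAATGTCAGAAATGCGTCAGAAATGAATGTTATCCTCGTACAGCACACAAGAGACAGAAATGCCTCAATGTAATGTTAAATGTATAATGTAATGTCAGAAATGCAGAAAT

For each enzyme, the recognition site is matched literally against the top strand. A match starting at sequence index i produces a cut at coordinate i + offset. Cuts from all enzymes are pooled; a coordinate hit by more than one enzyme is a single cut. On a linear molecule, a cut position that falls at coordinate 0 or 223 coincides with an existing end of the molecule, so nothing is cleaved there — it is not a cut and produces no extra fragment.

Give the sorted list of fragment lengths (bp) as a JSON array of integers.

Scan for sites:
  ZebI CAGAAATG/0: at [39, 48, 76, 86, 119, 130, 167, 208] ⇒ [39, 48, 76, 86, 119, 130, 167, 208]
  MvoIII AATGT/1: at [0, 11, 33, 43, 60, 80, 100, 109, 114, 138, 179, 184, 191, 198, 203] ⇒ [1, 12, 34, 44, 61, 81, 101, 110, 115, 139, 180, 185, 192, 199, 204]

All cut coordinates (distinct, sorted): [1, 12, 34, 39, 44, 48, 61, 76, 81, 86, 101, 110, 115, 119, 130, 139, 167, 180, 185, 192, 199, 204, 208]

Fragments:
  [0,1): 1 bp
  [1,12): 11 bp
  [12,34): 22 bp
  [34,39): 5 bp
  [39,44): 5 bp
  [44,48): 4 bp
  [48,61): 13 bp
  [61,76): 15 bp
  [76,81): 5 bp
  [81,86): 5 bp
  [86,101): 15 bp
  [101,110): 9 bp
  [110,115): 5 bp
  [115,119): 4 bp
  [119,130): 11 bp
  [130,139): 9 bp
  [139,167): 28 bp
  [167,180): 13 bp
  [180,185): 5 bp
  [185,192): 7 bp
  [192,199): 7 bp
  [199,204): 5 bp
  [204,208): 4 bp
  [208,223): 15 bp

[1,4,4,4,5,5,5,5,5,5,5,7,7,9,9,11,11,13,13,15,15,15,22,28]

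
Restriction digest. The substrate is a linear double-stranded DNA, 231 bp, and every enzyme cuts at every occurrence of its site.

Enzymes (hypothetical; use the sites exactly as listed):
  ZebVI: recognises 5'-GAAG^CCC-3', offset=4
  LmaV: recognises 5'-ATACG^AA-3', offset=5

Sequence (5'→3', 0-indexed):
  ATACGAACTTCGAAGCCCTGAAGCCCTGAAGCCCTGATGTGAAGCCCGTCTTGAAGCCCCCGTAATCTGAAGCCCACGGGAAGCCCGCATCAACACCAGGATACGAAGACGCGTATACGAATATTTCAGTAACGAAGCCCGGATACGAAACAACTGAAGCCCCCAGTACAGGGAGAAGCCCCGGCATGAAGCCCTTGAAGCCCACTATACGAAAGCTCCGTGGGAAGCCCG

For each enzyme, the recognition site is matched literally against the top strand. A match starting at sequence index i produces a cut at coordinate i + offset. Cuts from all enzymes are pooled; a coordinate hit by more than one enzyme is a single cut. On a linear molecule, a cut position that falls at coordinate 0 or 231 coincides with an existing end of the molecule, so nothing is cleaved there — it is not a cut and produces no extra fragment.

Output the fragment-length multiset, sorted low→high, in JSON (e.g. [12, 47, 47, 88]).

[4,5,8,8,9,10,10,11,11,12,12,13,13,14,16,16,18,19,22]

Site scan:
  ZebVI GAAGCCC/4: at [11, 19, 27, 40, 52, 68, 79, 133, 155, 174, 187, 196, 223] ⇒ [15, 23, 31, 44, 56, 72, 83, 137, 159, 178, 191, 200, 227]
  LmaV ATACGAA/5: at [0, 100, 114, 142, 206] ⇒ [5, 105, 119, 147, 211]

All cut coordinates (distinct, sorted): [5, 15, 23, 31, 44, 56, 72, 83, 105, 119, 137, 147, 159, 178, 191, 200, 211, 227]

Fragment lengths:
  [0,5): 5 bp
  [5,15): 10 bp
  [15,23): 8 bp
  [23,31): 8 bp
  [31,44): 13 bp
  [44,56): 12 bp
  [56,72): 16 bp
  [72,83): 11 bp
  [83,105): 22 bp
  [105,119): 14 bp
  [119,137): 18 bp
  [137,147): 10 bp
  [147,159): 12 bp
  [159,178): 19 bp
  [178,191): 13 bp
  [191,200): 9 bp
  [200,211): 11 bp
  [211,227): 16 bp
  [227,231): 4 bp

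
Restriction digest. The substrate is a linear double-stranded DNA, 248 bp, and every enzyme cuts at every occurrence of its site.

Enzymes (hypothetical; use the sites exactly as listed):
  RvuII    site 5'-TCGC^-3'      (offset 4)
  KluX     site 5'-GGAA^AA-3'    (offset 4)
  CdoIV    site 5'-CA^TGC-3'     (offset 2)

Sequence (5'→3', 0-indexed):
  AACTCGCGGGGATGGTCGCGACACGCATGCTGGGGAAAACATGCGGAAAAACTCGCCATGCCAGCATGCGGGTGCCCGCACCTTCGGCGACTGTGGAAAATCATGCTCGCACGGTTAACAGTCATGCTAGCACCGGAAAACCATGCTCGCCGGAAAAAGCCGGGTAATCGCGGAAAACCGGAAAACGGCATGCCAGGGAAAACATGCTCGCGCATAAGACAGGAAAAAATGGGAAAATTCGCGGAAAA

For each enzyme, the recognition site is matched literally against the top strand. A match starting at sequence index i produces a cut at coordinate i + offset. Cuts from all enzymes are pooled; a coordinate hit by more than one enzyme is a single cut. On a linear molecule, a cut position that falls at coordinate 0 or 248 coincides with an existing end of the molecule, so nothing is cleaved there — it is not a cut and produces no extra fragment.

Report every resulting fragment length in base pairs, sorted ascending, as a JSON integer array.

[2,2,4,4,4,4,5,5,5,7,7,7,7,7,7,7,8,8,8,8,10,10,10,12,14,14,14,16,32]

Scan for sites:
  RvuII (TCGC, off=4): starts [3, 15, 52, 106, 146, 167, 207, 238] → cuts [7, 19, 56, 110, 150, 171, 211, 242]
  KluX (GGAAAA, off=4): starts [33, 44, 94, 134, 151, 171, 179, 196, 221, 231, 242] → cuts [37, 48, 98, 138, 155, 175, 183, 200, 225, 235, 246]
  CdoIV (CATGC, off=2): starts [25, 39, 56, 64, 101, 122, 141, 188, 202] → cuts [27, 41, 58, 66, 103, 124, 143, 190, 204]

Pooled cuts: [7, 19, 27, 37, 41, 48, 56, 58, 66, 98, 103, 110, 124, 138, 143, 150, 155, 171, 175, 183, 190, 200, 204, 211, 225, 235, 242, 246]

Fragment lengths:
  [0,7): 7 bp
  [7,19): 12 bp
  [19,27): 8 bp
  [27,37): 10 bp
  [37,41): 4 bp
  [41,48): 7 bp
  [48,56): 8 bp
  [56,58): 2 bp
  [58,66): 8 bp
  [66,98): 32 bp
  [98,103): 5 bp
  [103,110): 7 bp
  [110,124): 14 bp
  [124,138): 14 bp
  [138,143): 5 bp
  [143,150): 7 bp
  [150,155): 5 bp
  [155,171): 16 bp
  [171,175): 4 bp
  [175,183): 8 bp
  [183,190): 7 bp
  [190,200): 10 bp
  [200,204): 4 bp
  [204,211): 7 bp
  [211,225): 14 bp
  [225,235): 10 bp
  [235,242): 7 bp
  [242,246): 4 bp
  [246,248): 2 bp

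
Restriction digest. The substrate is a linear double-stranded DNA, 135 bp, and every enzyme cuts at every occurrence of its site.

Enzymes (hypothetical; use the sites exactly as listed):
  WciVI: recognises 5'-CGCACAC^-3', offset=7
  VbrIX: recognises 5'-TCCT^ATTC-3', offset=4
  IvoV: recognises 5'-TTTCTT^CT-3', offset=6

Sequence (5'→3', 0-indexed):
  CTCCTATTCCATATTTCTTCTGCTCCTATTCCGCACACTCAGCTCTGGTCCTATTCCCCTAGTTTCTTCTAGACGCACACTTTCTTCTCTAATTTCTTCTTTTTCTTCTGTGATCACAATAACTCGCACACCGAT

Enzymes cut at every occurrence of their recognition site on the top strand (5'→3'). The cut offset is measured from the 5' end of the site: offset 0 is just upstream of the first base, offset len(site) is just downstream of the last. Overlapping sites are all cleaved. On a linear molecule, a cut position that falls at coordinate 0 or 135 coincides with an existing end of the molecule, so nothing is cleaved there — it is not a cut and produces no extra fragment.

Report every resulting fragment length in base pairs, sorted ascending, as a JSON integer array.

Scan for sites:
  WciVI CGCACAC/7: at [31, 73, 124] ⇒ [38, 80, 131]
  VbrIX TCCTATTC/4: at [1, 23, 48] ⇒ [5, 27, 52]
  IvoV TTTCTTCT/6: at [13, 62, 80, 92, 101] ⇒ [19, 68, 86, 98, 107]

Pooled cuts: [5, 19, 27, 38, 52, 68, 80, 86, 98, 107, 131]

Fragments:
  [0,5): 5 bp
  [5,19): 14 bp
  [19,27): 8 bp
  [27,38): 11 bp
  [38,52): 14 bp
  [52,68): 16 bp
  [68,80): 12 bp
  [80,86): 6 bp
  [86,98): 12 bp
  [98,107): 9 bp
  [107,131): 24 bp
  [131,135): 4 bp

[4,5,6,8,9,11,12,12,14,14,16,24]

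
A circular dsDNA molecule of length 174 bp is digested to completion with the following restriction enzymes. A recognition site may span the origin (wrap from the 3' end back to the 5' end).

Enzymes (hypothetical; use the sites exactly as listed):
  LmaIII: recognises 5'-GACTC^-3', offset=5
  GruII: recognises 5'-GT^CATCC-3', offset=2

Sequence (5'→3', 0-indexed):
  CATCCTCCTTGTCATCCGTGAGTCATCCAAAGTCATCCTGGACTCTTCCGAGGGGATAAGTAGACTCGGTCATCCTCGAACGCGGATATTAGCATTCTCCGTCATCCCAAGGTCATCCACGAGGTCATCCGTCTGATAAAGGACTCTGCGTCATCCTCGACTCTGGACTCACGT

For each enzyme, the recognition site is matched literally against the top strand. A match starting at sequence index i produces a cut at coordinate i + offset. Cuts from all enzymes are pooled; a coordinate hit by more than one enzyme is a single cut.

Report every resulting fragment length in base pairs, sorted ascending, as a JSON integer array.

[3,4,5,7,10,11,11,12,12,12,12,21,22,32]

Site scan:
  LmaIII (GACTC, off=5): starts [40, 62, 141, 158, 165] → cuts [45, 67, 146, 163, 170]
  GruII (GTCATCC, off=2): starts [10, 21, 31, 68, 100, 111, 123, 149, 172] → cuts [0, 12, 23, 33, 70, 102, 113, 125, 151]

Pooled cuts: [0, 12, 23, 33, 45, 67, 70, 102, 113, 125, 146, 151, 163, 170]

Fragment lengths:
  0→12: 12 bp
  12→23: 11 bp
  23→33: 10 bp
  33→45: 12 bp
  45→67: 22 bp
  67→70: 3 bp
  70→102: 32 bp
  102→113: 11 bp
  113→125: 12 bp
  125→146: 21 bp
  146→151: 5 bp
  151→163: 12 bp
  163→170: 7 bp
  170→0 (wrap): 174-170+0 = 4 bp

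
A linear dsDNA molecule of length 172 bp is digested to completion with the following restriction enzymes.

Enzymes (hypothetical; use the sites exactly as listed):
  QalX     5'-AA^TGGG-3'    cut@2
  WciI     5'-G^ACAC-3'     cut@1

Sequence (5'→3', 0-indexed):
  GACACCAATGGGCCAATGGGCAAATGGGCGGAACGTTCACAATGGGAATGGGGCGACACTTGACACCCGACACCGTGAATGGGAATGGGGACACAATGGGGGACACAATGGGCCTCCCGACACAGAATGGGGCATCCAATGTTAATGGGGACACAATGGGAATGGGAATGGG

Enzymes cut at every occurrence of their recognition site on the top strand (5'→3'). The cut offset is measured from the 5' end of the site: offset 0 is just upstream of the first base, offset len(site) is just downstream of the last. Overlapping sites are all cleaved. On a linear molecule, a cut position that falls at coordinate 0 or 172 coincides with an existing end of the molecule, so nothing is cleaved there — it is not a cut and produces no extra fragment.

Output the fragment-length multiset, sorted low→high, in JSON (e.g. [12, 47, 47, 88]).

[1,4,5,5,6,6,6,6,6,6,6,6,7,7,7,7,8,8,8,10,11,18,18]

Scan for sites:
  QalX (AATGGG, off=2): starts [6, 14, 22, 40, 46, 77, 83, 94, 106, 125, 143, 154, 160, 166] → cuts [8, 16, 24, 42, 48, 79, 85, 96, 108, 127, 145, 156, 162, 168]
  WciI (GACAC, off=1): starts [0, 54, 61, 68, 89, 101, 118, 149] → cuts [1, 55, 62, 69, 90, 102, 119, 150]

Pooled cuts: [1, 8, 16, 24, 42, 48, 55, 62, 69, 79, 85, 90, 96, 102, 108, 119, 127, 145, 150, 156, 162, 168]

Fragments:
  [0,1): 1 bp
  [1,8): 7 bp
  [8,16): 8 bp
  [16,24): 8 bp
  [24,42): 18 bp
  [42,48): 6 bp
  [48,55): 7 bp
  [55,62): 7 bp
  [62,69): 7 bp
  [69,79): 10 bp
  [79,85): 6 bp
  [85,90): 5 bp
  [90,96): 6 bp
  [96,102): 6 bp
  [102,108): 6 bp
  [108,119): 11 bp
  [119,127): 8 bp
  [127,145): 18 bp
  [145,150): 5 bp
  [150,156): 6 bp
  [156,162): 6 bp
  [162,168): 6 bp
  [168,172): 4 bp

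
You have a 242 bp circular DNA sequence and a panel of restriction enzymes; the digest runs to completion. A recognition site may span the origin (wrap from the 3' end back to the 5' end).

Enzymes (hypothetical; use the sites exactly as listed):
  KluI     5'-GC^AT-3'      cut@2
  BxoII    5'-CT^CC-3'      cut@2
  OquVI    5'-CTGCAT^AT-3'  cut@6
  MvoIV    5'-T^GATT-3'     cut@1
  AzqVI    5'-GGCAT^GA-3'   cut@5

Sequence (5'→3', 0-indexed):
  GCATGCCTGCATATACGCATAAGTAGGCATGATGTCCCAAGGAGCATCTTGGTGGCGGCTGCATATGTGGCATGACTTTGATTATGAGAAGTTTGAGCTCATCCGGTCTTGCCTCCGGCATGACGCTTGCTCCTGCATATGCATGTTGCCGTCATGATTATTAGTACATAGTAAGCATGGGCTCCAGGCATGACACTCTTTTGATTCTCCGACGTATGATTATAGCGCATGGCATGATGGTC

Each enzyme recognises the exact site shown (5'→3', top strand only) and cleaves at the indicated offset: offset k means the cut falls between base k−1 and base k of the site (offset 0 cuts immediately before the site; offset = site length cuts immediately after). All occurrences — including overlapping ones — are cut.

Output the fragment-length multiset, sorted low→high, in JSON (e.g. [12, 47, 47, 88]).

Site scan:
  KluI (GCAT, off=2): starts [0, 8, 16, 26, 43, 60, 69, 117, 134, 140, 174, 187, 226, 231] → cuts [2, 10, 18, 28, 45, 62, 71, 119, 136, 142, 176, 189, 228, 233]
  BxoII (CTCC, off=2): starts [112, 129, 181, 206] → cuts [114, 131, 183, 208]
  OquVI (CTGCATAT, off=6): starts [6, 58, 132] → cuts [12, 64, 138]
  MvoIV (TGATT, off=1): starts [78, 154, 201, 216] → cuts [79, 155, 202, 217]
  AzqVI (GGCATGA, off=5): starts [25, 68, 116, 186, 230] → cuts [30, 73, 121, 191, 235]

All cut coordinates (distinct, sorted): [2, 10, 12, 18, 28, 30, 45, 62, 64, 71, 73, 79, 114, 119, 121, 131, 136, 138, 142, 155, 176, 183, 189, 191, 202, 208, 217, 228, 233, 235]

Fragments:
  2→10: 8 bp
  10→12: 2 bp
  12→18: 6 bp
  18→28: 10 bp
  28→30: 2 bp
  30→45: 15 bp
  45→62: 17 bp
  62→64: 2 bp
  64→71: 7 bp
  71→73: 2 bp
  73→79: 6 bp
  79→114: 35 bp
  114→119: 5 bp
  119→121: 2 bp
  121→131: 10 bp
  131→136: 5 bp
  136→138: 2 bp
  138→142: 4 bp
  142→155: 13 bp
  155→176: 21 bp
  176→183: 7 bp
  183→189: 6 bp
  189→191: 2 bp
  191→202: 11 bp
  202→208: 6 bp
  208→217: 9 bp
  217→228: 11 bp
  228→233: 5 bp
  233→235: 2 bp
  235→2 (wrap): 242-235+2 = 9 bp

[2,2,2,2,2,2,2,2,4,5,5,5,6,6,6,6,7,7,8,9,9,10,10,11,11,13,15,17,21,35]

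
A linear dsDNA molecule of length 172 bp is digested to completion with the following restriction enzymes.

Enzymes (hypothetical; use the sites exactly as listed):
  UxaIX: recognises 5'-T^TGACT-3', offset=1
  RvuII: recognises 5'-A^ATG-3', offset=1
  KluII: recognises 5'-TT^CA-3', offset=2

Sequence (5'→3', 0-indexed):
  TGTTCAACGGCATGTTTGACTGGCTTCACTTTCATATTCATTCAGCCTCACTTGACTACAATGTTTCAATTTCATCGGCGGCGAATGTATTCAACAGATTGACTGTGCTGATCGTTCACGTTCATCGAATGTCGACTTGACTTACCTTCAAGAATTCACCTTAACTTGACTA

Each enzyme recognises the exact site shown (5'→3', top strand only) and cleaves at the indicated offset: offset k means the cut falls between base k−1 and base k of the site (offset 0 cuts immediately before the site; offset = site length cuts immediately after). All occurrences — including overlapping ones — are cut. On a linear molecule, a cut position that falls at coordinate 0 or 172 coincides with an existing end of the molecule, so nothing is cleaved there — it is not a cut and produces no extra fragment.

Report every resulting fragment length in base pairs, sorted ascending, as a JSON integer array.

Site scan:
  UxaIX TTGACT/1: at [15, 51, 98, 136, 165] ⇒ [16, 52, 99, 137, 166]
  RvuII AATG/1: at [59, 83, 127] ⇒ [60, 84, 128]
  KluII TTCA/2: at [2, 24, 30, 36, 40, 64, 70, 89, 114, 120, 146, 154] ⇒ [4, 26, 32, 38, 42, 66, 72, 91, 116, 122, 148, 156]

Pooled cuts: [4, 16, 26, 32, 38, 42, 52, 60, 66, 72, 84, 91, 99, 116, 122, 128, 137, 148, 156, 166]

Fragments:
  [0,4): 4 bp
  [4,16): 12 bp
  [16,26): 10 bp
  [26,32): 6 bp
  [32,38): 6 bp
  [38,42): 4 bp
  [42,52): 10 bp
  [52,60): 8 bp
  [60,66): 6 bp
  [66,72): 6 bp
  [72,84): 12 bp
  [84,91): 7 bp
  [91,99): 8 bp
  [99,116): 17 bp
  [116,122): 6 bp
  [122,128): 6 bp
  [128,137): 9 bp
  [137,148): 11 bp
  [148,156): 8 bp
  [156,166): 10 bp
  [166,172): 6 bp

[4,4,6,6,6,6,6,6,6,7,8,8,8,9,10,10,10,11,12,12,17]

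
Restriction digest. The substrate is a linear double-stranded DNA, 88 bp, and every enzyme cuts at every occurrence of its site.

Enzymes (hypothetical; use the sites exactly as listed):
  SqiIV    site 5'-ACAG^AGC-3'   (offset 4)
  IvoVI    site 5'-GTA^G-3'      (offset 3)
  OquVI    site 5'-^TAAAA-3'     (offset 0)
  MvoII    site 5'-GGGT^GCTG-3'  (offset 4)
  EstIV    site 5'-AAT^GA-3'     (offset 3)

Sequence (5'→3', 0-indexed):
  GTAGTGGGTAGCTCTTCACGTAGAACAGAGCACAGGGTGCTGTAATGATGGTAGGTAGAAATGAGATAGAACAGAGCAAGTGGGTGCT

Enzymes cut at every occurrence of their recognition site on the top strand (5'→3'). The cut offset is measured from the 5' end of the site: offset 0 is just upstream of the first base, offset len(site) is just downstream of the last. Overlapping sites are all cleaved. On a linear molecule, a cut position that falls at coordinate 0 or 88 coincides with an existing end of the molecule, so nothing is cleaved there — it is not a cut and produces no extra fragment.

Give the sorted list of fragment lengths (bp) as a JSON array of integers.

[3,4,5,6,7,7,8,10,12,12,14]

Scan for sites:
  SqiIV ACAGAGC/4: at [24, 70] ⇒ [28, 74]
  IvoVI GTAG/3: at [0, 7, 19, 50, 54] ⇒ [3, 10, 22, 53, 57]
  OquVI (TAAAA, off=0): no sites
  MvoII GGGTGCTG/4: at [34] ⇒ [38]
  EstIV AATGA/3: at [43, 59] ⇒ [46, 62]

Pooled cuts: [3, 10, 22, 28, 38, 46, 53, 57, 62, 74]

Fragments:
  [0,3): 3 bp
  [3,10): 7 bp
  [10,22): 12 bp
  [22,28): 6 bp
  [28,38): 10 bp
  [38,46): 8 bp
  [46,53): 7 bp
  [53,57): 4 bp
  [57,62): 5 bp
  [62,74): 12 bp
  [74,88): 14 bp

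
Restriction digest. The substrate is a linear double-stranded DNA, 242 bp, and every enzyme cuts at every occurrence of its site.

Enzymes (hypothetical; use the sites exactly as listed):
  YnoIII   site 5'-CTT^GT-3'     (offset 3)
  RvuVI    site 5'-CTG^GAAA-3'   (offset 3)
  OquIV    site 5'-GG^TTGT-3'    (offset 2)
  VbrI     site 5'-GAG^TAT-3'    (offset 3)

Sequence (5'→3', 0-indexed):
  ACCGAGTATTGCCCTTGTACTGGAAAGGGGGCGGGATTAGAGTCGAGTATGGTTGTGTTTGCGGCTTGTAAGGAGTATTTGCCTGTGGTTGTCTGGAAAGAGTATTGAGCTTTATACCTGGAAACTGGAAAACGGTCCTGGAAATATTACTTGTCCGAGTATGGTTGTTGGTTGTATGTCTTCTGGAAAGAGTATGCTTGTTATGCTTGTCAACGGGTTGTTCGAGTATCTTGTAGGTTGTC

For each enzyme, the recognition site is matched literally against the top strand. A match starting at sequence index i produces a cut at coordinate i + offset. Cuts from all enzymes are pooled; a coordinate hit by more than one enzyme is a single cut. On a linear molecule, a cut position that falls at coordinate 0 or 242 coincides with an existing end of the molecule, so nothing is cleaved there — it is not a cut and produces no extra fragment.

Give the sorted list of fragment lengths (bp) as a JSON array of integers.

Scan for sites:
  YnoIII CTTGT/3: at [13, 64, 149, 196, 205, 229] ⇒ [16, 67, 152, 199, 208, 232]
  RvuVI CTGGAAA/3: at [19, 92, 117, 124, 137, 182] ⇒ [22, 95, 120, 127, 140, 185]
  OquIV GGTTGT/2: at [50, 86, 162, 169, 215, 235] ⇒ [52, 88, 164, 171, 217, 237]
  VbrI GAGTAT/3: at [3, 44, 72, 99, 156, 189, 223] ⇒ [6, 47, 75, 102, 159, 192, 226]

All cut coordinates (distinct, sorted): [6, 16, 22, 47, 52, 67, 75, 88, 95, 102, 120, 127, 140, 152, 159, 164, 171, 185, 192, 199, 208, 217, 226, 232, 237]

Fragment lengths:
  [0,6): 6 bp
  [6,16): 10 bp
  [16,22): 6 bp
  [22,47): 25 bp
  [47,52): 5 bp
  [52,67): 15 bp
  [67,75): 8 bp
  [75,88): 13 bp
  [88,95): 7 bp
  [95,102): 7 bp
  [102,120): 18 bp
  [120,127): 7 bp
  [127,140): 13 bp
  [140,152): 12 bp
  [152,159): 7 bp
  [159,164): 5 bp
  [164,171): 7 bp
  [171,185): 14 bp
  [185,192): 7 bp
  [192,199): 7 bp
  [199,208): 9 bp
  [208,217): 9 bp
  [217,226): 9 bp
  [226,232): 6 bp
  [232,237): 5 bp
  [237,242): 5 bp

[5,5,5,5,6,6,6,7,7,7,7,7,7,7,8,9,9,9,10,12,13,13,14,15,18,25]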